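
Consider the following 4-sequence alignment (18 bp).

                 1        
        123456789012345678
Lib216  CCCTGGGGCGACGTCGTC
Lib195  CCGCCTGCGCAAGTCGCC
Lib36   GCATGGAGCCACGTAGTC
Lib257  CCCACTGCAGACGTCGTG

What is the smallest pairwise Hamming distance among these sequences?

5

Pairwise Hamming distances:
  Lib216 vs Lib195: 9
  Lib216 vs Lib36: 5
  Lib216 vs Lib257: 6
  Lib195 vs Lib36: 11
  Lib195 vs Lib257: 7
  Lib36 vs Lib257: 11
The smallest is 5, between Lib216 and Lib36.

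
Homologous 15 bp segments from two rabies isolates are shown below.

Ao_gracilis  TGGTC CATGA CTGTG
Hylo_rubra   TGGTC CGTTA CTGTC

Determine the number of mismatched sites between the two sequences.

The sequences differ at positions 7 (A/G), 9 (G/T), 15 (G/C).
That gives 3 mismatches out of 15 aligned sites, so the Hamming distance is 3.

3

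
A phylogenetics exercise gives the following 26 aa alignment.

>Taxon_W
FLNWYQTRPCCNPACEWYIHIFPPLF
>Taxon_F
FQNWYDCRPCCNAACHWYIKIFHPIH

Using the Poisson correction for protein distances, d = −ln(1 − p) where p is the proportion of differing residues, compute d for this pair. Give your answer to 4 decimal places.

0.4249

The sequences differ at positions 2 (L/Q), 6 (Q/D), 7 (T/C), 13 (P/A), 16 (E/H), 20 (H/K), 23 (P/H), 25 (L/I), 26 (F/H).
p = 9/26 = 0.346154.
d = −ln(1 − 0.346154) = −ln(0.653846) = 0.4249.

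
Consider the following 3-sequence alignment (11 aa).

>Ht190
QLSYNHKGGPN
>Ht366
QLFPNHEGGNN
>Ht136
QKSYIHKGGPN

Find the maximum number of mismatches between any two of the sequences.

6

Pairwise Hamming distances:
  Ht190 vs Ht366: 4
  Ht190 vs Ht136: 2
  Ht366 vs Ht136: 6
The largest is 6, between Ht366 and Ht136.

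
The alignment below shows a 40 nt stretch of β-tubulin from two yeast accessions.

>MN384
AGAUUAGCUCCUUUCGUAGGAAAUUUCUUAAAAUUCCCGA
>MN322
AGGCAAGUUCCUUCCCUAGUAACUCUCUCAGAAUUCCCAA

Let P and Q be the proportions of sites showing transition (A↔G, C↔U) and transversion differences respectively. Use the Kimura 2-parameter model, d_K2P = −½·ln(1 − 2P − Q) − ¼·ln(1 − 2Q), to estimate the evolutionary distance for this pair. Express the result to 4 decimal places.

The sequences differ at positions 3 (A/G, transition), 4 (U/C, transition), 5 (U/A, transversion), 8 (C/U, transition), 14 (U/C, transition), 16 (G/C, transversion), 20 (G/U, transversion), 23 (A/C, transversion), 25 (U/C, transition), 29 (U/C, transition), 31 (A/G, transition), 39 (G/A, transition).
Of the 12 differences, 8 transitions and 4 transversions over 40 sites: P = 8/40 = 0.200000, Q = 4/40 = 0.100000.
d = −0.5·ln(0.500000) − 0.25·ln(0.800000) = −0.5·(-0.693147) − 0.25·(-0.223144) = 0.4024.

0.4024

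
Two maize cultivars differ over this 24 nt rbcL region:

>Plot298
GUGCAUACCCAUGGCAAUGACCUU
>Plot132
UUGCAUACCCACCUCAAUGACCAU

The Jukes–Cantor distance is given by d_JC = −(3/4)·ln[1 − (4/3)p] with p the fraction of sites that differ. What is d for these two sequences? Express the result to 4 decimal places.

0.2441

Differing sites — 1:G/U; 12:U/C; 13:G/C; 14:G/U; 23:U/A.
p = 5/24 = 0.208333.
d = −0.75 · ln(1 − (4/3)·0.208333) = −0.75 · ln(0.722223) = −0.75 · (-0.325421) = 0.2441.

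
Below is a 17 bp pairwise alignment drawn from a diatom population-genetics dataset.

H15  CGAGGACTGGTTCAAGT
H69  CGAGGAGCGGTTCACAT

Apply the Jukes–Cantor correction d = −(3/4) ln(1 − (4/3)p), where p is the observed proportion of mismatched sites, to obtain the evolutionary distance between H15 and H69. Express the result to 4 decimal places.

Differing sites — 7:C/G; 8:T/C; 15:A/C; 16:G/A.
p = 4/17 = 0.235294.
d = −0.75 · ln(1 − (4/3)·0.235294) = −0.75 · ln(0.686275) = −0.75 · (-0.376477) = 0.2824.

0.2824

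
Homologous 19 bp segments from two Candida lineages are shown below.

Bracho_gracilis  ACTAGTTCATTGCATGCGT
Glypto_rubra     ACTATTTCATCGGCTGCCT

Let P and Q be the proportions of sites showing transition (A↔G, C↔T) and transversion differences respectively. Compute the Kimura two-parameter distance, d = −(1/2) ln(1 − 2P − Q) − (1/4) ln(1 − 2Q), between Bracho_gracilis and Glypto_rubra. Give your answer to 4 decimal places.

0.3264

Differing sites — 5:G/T (Tv); 11:T/C (Ti); 13:C/G (Tv); 14:A/C (Tv); 18:G/C (Tv).
Of the 5 differences, 1 transition and 4 transversions over 19 sites: P = 1/19 = 0.052632, Q = 4/19 = 0.210526.
d = −0.5·ln(0.684210) − 0.25·ln(0.578948) = −0.5·(-0.379490) − 0.25·(-0.546543) = 0.3264.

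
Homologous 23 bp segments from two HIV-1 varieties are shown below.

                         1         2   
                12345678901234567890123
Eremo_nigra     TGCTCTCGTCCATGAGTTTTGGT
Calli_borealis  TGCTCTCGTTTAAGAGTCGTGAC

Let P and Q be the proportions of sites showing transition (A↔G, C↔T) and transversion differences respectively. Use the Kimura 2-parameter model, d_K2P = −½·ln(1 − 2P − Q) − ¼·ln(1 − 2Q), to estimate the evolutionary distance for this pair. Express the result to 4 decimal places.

0.4166

The sequences differ at positions 10 (C/T, transition), 11 (C/T, transition), 13 (T/A, transversion), 18 (T/C, transition), 19 (T/G, transversion), 22 (G/A, transition), 23 (T/C, transition).
Of the 7 differences, 5 transitions and 2 transversions over 23 sites: P = 5/23 = 0.217391, Q = 2/23 = 0.086957.
d = −0.5·ln(0.478261) − 0.25·ln(0.826086) = −0.5·(-0.737599) − 0.25·(-0.191056) = 0.4166.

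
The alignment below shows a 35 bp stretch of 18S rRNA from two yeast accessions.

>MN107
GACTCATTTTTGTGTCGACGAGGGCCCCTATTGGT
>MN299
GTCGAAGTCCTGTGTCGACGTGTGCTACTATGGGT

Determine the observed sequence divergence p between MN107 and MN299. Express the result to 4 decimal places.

The sequences differ at positions 2 (A/T), 4 (T/G), 5 (C/A), 7 (T/G), 9 (T/C), 10 (T/C), 21 (A/T), 23 (G/T), 26 (C/T), 27 (C/A), 32 (T/G).
There are 11 differences over 35 sites, so p = 11/35 = 0.3143.

0.3143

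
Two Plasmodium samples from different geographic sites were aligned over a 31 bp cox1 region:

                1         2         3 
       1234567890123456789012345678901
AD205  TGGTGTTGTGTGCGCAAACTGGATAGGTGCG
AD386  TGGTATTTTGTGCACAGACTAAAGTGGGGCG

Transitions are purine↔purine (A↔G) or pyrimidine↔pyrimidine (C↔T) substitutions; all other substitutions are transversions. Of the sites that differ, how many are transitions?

5

Mismatches occur at site 5 (G↔A, transition), site 8 (G↔T, transversion), site 14 (G↔A, transition), site 17 (A↔G, transition), site 21 (G↔A, transition), site 22 (G↔A, transition), site 24 (T↔G, transversion), site 25 (A↔T, transversion), site 28 (T↔G, transversion).
Of the 9 differences, 5 transitions and 4 transversions, so the answer is 5.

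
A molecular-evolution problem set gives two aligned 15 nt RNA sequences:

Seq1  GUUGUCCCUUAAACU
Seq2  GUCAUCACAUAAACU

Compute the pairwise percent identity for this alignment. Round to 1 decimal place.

Mismatches occur at site 3 (U/C), site 4 (G/A), site 7 (C/A), site 9 (U/A).
11 of the 15 sites match, so the percent identity is 11/15 × 100 = 73.3%.

73.3%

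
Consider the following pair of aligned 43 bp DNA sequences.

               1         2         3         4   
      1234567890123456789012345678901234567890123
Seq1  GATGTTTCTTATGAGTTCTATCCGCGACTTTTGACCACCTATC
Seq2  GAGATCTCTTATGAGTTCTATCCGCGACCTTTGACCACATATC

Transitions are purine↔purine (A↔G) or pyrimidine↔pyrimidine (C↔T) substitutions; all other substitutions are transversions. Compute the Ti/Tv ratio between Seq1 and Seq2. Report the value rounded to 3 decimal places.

Differing sites — 3:T/G (Tv); 4:G/A (Ti); 6:T/C (Ti); 29:T/C (Ti); 39:C/A (Tv).
Of the 5 differences, 3 transitions and 2 transversions, so Ti/Tv = 3/2 = 1.500.

1.500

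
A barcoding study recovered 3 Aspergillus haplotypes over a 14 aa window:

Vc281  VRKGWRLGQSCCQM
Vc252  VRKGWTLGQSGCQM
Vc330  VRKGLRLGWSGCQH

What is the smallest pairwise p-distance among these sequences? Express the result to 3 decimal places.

0.143

Pairwise Hamming distances:
  Vc281 vs Vc252: 2
  Vc281 vs Vc330: 4
  Vc252 vs Vc330: 4
The smallest is 2 mismatches, between Vc281 and Vc252; p = 2/14 = 0.143.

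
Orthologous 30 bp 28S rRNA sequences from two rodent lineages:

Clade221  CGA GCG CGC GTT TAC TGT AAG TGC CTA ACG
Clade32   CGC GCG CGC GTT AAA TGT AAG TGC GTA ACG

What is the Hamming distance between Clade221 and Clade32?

Differing sites — 3:A/C; 13:T/A; 15:C/A; 25:C/G.
That gives 4 mismatches out of 30 aligned sites, so the Hamming distance is 4.

4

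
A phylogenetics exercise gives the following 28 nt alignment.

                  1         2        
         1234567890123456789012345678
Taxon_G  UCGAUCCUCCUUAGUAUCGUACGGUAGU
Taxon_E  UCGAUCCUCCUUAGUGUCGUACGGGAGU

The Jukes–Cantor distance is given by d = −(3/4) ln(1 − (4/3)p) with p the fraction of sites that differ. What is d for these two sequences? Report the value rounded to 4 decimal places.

The sequences differ at positions 16 (A/G), 25 (U/G).
p = 2/28 = 0.071429.
d = −0.75 · ln(1 − (4/3)·0.071429) = −0.75 · ln(0.904761) = −0.75 · (-0.100084) = 0.0751.

0.0751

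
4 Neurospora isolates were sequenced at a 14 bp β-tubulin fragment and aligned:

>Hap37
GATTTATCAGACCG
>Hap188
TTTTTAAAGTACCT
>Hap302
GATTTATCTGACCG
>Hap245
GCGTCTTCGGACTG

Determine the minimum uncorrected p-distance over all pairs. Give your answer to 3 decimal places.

Pairwise Hamming distances:
  Hap37 vs Hap188: 7
  Hap37 vs Hap302: 1
  Hap37 vs Hap245: 6
  Hap188 vs Hap302: 7
  Hap188 vs Hap245: 10
  Hap302 vs Hap245: 6
The smallest is 1 mismatch, between Hap37 and Hap302; p = 1/14 = 0.071.

0.071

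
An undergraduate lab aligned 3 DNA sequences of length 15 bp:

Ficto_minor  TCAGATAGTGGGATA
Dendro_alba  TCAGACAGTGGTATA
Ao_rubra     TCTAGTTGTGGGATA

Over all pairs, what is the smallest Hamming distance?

Pairwise Hamming distances:
  Ficto_minor vs Dendro_alba: 2
  Ficto_minor vs Ao_rubra: 4
  Dendro_alba vs Ao_rubra: 6
The smallest is 2, between Ficto_minor and Dendro_alba.

2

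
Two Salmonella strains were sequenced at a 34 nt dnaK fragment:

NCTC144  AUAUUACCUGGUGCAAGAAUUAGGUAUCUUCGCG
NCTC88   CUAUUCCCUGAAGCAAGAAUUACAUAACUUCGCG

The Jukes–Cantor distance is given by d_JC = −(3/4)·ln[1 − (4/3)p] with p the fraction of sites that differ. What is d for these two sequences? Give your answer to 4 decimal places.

Differing sites — 1:A/C; 6:A/C; 11:G/A; 12:U/A; 23:G/C; 24:G/A; 27:U/A.
p = 7/34 = 0.205882.
d = −0.75 · ln(1 − (4/3)·0.205882) = −0.75 · ln(0.725491) = −0.75 · (-0.320907) = 0.2407.

0.2407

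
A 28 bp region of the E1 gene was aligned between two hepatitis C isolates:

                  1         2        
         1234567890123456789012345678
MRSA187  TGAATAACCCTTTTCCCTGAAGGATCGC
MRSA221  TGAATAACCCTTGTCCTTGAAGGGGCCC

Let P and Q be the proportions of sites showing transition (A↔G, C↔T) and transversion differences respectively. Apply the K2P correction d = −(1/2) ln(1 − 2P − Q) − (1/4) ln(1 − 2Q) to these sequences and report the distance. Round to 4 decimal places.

Differing sites — 13:T/G (Tv); 17:C/T (Ti); 24:A/G (Ti); 25:T/G (Tv); 27:G/C (Tv).
Of the 5 differences, 2 transitions and 3 transversions over 28 sites: P = 2/28 = 0.071429, Q = 3/28 = 0.107143.
d = −0.5·ln(0.749999) − 0.25·ln(0.785714) = −0.5·(-0.287683) − 0.25·(-0.241162) = 0.2041.

0.2041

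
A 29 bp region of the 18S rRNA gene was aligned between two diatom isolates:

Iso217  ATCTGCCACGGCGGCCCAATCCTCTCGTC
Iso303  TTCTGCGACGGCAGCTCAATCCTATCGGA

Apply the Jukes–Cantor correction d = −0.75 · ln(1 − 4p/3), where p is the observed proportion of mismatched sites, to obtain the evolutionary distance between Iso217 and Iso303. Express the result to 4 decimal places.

Mismatches occur at site 1 (A→T), site 7 (C→G), site 13 (G→A), site 16 (C→T), site 24 (C→A), site 28 (T→G), site 29 (C→A).
p = 7/29 = 0.241379.
d = −0.75 · ln(1 − (4/3)·0.241379) = −0.75 · ln(0.678161) = −0.75 · (-0.388371) = 0.2913.

0.2913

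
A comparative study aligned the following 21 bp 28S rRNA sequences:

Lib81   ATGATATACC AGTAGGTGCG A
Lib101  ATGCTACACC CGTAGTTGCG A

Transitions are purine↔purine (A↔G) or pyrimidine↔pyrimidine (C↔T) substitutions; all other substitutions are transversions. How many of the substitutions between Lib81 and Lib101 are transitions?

1

Mismatches occur at site 4 (A/C, transversion), site 7 (T/C, transition), site 11 (A/C, transversion), site 16 (G/T, transversion).
Of the 4 differences, 1 transition and 3 transversions, so the answer is 1.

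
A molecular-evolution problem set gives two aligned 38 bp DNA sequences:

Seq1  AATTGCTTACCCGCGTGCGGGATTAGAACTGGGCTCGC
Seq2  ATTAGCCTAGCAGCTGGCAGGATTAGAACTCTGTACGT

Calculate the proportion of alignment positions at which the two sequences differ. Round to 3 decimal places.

0.342

The sequences differ at positions 2 (A/T), 4 (T/A), 7 (T/C), 10 (C/G), 12 (C/A), 15 (G/T), 16 (T/G), 19 (G/A), 31 (G/C), 32 (G/T), 34 (C/T), 35 (T/A), 38 (C/T).
There are 13 differences over 38 sites, so p = 13/38 = 0.342.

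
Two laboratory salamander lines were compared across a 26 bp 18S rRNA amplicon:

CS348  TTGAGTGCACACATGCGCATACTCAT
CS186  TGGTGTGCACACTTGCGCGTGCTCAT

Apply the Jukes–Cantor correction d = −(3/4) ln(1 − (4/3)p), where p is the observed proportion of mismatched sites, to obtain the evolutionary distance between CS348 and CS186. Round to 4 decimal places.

0.2222

The sequences differ at positions 2 (T/G), 4 (A/T), 13 (A/T), 19 (A/G), 21 (A/G).
p = 5/26 = 0.192308.
d = −0.75 · ln(1 − (4/3)·0.192308) = −0.75 · ln(0.743589) = −0.75 · (-0.296267) = 0.2222.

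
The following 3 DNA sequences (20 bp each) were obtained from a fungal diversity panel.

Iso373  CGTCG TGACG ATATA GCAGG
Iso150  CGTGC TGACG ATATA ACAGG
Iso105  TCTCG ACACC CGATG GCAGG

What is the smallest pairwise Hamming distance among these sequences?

Pairwise Hamming distances:
  Iso373 vs Iso150: 3
  Iso373 vs Iso105: 8
  Iso150 vs Iso105: 11
The smallest is 3, between Iso373 and Iso150.

3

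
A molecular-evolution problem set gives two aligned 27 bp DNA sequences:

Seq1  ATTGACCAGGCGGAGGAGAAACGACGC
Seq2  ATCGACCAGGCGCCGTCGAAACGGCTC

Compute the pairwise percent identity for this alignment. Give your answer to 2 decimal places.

74.07%

Mismatches occur at site 3 (T/C), site 13 (G/C), site 14 (A/C), site 16 (G/T), site 17 (A/C), site 24 (A/G), site 26 (G/T).
20 of the 27 sites match, so the percent identity is 20/27 × 100 = 74.07%.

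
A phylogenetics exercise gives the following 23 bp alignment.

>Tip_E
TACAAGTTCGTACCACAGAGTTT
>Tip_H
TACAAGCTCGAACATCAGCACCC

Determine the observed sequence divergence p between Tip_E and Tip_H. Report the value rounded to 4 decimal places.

Mismatches occur at site 7 (T/C), site 11 (T/A), site 14 (C/A), site 15 (A/T), site 19 (A/C), site 20 (G/A), site 21 (T/C), site 22 (T/C), site 23 (T/C).
There are 9 differences over 23 sites, so p = 9/23 = 0.3913.

0.3913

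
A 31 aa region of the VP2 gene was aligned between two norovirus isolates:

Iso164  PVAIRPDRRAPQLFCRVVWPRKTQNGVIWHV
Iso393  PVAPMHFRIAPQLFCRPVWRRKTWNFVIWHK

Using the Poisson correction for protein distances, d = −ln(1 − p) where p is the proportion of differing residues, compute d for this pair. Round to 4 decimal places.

0.3895

The sequences differ at positions 4 (I/P), 5 (R/M), 6 (P/H), 7 (D/F), 9 (R/I), 17 (V/P), 20 (P/R), 24 (Q/W), 26 (G/F), 31 (V/K).
p = 10/31 = 0.322581.
d = −ln(1 − 0.322581) = −ln(0.677419) = 0.3895.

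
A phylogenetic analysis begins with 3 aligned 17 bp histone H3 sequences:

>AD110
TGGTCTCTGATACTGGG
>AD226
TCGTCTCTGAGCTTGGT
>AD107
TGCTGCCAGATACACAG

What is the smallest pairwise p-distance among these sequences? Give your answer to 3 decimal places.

Pairwise Hamming distances:
  AD110 vs AD226: 5
  AD110 vs AD107: 7
  AD226 vs AD107: 12
The smallest is 5 mismatches, between AD110 and AD226; p = 5/17 = 0.294.

0.294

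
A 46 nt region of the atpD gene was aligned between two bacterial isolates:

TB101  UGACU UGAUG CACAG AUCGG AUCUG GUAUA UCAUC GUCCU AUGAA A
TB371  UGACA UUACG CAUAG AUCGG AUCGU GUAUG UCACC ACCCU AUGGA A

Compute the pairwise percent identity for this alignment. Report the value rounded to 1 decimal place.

76.1%

Differing sites — 5:U/A; 7:G/U; 9:U/C; 13:C/U; 24:U/G; 25:G/U; 30:A/G; 34:U/C; 36:G/A; 37:U/C; 44:A/G.
35 of the 46 sites match, so the percent identity is 35/46 × 100 = 76.1%.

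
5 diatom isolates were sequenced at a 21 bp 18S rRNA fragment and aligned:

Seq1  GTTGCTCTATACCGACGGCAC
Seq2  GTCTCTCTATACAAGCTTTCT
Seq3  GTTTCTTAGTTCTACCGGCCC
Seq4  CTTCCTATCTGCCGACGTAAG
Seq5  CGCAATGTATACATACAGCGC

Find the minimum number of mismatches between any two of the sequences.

Pairwise Hamming distances:
  Seq1 vs Seq2: 10
  Seq1 vs Seq3: 9
  Seq1 vs Seq4: 8
  Seq1 vs Seq5: 10
  Seq2 vs Seq3: 11
  Seq2 vs Seq4: 13
  Seq2 vs Seq5: 12
  Seq3 vs Seq4: 13
  Seq3 vs Seq5: 14
  Seq4 vs Seq5: 14
The smallest is 8, between Seq1 and Seq4.

8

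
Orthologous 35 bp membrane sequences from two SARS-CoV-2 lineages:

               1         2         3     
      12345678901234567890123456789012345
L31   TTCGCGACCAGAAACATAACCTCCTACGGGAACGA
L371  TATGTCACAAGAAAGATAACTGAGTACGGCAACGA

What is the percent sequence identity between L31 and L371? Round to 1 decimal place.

Differing sites — 2:T/A; 3:C/T; 5:C/T; 6:G/C; 9:C/A; 15:C/G; 21:C/T; 22:T/G; 23:C/A; 24:C/G; 30:G/C.
24 of the 35 sites match, so the percent identity is 24/35 × 100 = 68.6%.

68.6%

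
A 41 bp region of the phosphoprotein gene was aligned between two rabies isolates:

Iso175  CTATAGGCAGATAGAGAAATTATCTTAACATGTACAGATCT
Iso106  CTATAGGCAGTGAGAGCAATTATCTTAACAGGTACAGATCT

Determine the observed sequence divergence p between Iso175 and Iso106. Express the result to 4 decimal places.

0.0976

Differing sites — 11:A/T; 12:T/G; 17:A/C; 31:T/G.
There are 4 differences over 41 sites, so p = 4/41 = 0.0976.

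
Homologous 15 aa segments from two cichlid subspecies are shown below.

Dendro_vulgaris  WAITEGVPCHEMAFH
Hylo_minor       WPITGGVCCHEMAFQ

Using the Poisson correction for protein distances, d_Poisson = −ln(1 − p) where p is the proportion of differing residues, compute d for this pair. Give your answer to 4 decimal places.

0.3102

Differing sites — 2:A/P; 5:E/G; 8:P/C; 15:H/Q.
p = 4/15 = 0.266667.
d = −ln(1 − 0.266667) = −ln(0.733333) = 0.3102.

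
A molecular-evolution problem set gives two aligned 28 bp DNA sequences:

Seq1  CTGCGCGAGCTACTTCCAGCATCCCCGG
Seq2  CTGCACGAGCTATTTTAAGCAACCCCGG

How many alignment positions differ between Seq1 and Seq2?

The sequences differ at positions 5 (G/A), 13 (C/T), 16 (C/T), 17 (C/A), 22 (T/A).
That gives 5 mismatches out of 28 aligned sites, so the Hamming distance is 5.

5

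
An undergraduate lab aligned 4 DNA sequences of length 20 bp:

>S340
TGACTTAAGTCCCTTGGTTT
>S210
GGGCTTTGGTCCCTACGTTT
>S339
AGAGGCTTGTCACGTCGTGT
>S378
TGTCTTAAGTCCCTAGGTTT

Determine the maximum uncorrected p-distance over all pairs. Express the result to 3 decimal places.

0.600

Pairwise Hamming distances:
  S340 vs S210: 6
  S340 vs S339: 10
  S340 vs S378: 2
  S210 vs S339: 10
  S210 vs S378: 5
  S339 vs S378: 12
The largest is 12 mismatches, between S339 and S378; p = 12/20 = 0.600.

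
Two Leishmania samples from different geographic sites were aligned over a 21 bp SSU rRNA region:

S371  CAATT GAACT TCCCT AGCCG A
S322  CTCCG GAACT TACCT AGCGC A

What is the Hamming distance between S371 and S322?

7

Differing sites — 2:A/T; 3:A/C; 4:T/C; 5:T/G; 12:C/A; 19:C/G; 20:G/C.
That gives 7 mismatches out of 21 aligned sites, so the Hamming distance is 7.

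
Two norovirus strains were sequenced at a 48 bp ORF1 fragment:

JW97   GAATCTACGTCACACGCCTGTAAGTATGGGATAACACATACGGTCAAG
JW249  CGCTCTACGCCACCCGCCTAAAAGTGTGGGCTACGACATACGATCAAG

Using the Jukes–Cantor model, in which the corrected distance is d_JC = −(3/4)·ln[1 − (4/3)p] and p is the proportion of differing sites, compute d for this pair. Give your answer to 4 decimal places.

Differing sites — 1:G/C; 2:A/G; 3:A/C; 10:T/C; 14:A/C; 20:G/A; 21:T/A; 26:A/G; 31:A/C; 34:A/C; 35:C/G; 43:G/A.
p = 12/48 = 0.250000.
d = −0.75 · ln(1 − (4/3)·0.250000) = −0.75 · ln(0.666667) = −0.75 · (-0.405465) = 0.3041.

0.3041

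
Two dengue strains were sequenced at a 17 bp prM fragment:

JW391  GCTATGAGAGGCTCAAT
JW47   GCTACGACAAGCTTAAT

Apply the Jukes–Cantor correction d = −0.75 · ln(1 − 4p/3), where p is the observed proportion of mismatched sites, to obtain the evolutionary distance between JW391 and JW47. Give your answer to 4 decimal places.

0.2824

Differing sites — 5:T/C; 8:G/C; 10:G/A; 14:C/T.
p = 4/17 = 0.235294.
d = −0.75 · ln(1 − (4/3)·0.235294) = −0.75 · ln(0.686275) = −0.75 · (-0.376477) = 0.2824.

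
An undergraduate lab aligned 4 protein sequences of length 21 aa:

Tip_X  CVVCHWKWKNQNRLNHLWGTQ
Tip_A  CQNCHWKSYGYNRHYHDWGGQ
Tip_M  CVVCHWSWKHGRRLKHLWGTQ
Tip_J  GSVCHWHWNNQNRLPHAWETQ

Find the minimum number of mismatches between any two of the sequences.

5

Pairwise Hamming distances:
  Tip_X vs Tip_A: 10
  Tip_X vs Tip_M: 5
  Tip_X vs Tip_J: 7
  Tip_A vs Tip_M: 12
  Tip_A vs Tip_J: 13
  Tip_M vs Tip_J: 10
The smallest is 5, between Tip_X and Tip_M.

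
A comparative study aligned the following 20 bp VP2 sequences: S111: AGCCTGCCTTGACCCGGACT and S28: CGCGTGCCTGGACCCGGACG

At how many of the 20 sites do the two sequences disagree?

Mismatches occur at site 1 (A/C), site 4 (C/G), site 10 (T/G), site 20 (T/G).
That gives 4 mismatches out of 20 aligned sites, so the Hamming distance is 4.

4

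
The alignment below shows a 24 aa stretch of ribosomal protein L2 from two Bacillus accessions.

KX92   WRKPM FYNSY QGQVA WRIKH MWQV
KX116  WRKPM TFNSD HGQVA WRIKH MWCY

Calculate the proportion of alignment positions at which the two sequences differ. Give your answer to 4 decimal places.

Mismatches occur at site 6 (F/T), site 7 (Y/F), site 10 (Y/D), site 11 (Q/H), site 23 (Q/C), site 24 (V/Y).
There are 6 differences over 24 sites, so p = 6/24 = 0.2500.

0.2500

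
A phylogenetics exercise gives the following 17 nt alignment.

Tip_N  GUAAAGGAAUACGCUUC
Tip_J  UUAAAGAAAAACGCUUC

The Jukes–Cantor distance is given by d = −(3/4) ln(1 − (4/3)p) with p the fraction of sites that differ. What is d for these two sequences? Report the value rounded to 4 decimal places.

The sequences differ at positions 1 (G/U), 7 (G/A), 10 (U/A).
p = 3/17 = 0.176471.
d = −0.75 · ln(1 − (4/3)·0.176471) = −0.75 · ln(0.764705) = −0.75 · (-0.268265) = 0.2012.

0.2012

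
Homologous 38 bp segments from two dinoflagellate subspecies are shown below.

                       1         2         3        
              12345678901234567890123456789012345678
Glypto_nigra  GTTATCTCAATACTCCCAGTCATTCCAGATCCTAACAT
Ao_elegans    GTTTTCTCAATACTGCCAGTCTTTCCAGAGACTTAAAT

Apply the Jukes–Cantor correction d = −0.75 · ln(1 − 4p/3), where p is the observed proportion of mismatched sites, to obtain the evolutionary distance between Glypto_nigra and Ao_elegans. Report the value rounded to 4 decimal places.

The sequences differ at positions 4 (A/T), 15 (C/G), 22 (A/T), 30 (T/G), 31 (C/A), 34 (A/T), 36 (C/A).
p = 7/38 = 0.184211.
d = −0.75 · ln(1 − (4/3)·0.184211) = −0.75 · ln(0.754385) = −0.75 · (-0.281852) = 0.2114.

0.2114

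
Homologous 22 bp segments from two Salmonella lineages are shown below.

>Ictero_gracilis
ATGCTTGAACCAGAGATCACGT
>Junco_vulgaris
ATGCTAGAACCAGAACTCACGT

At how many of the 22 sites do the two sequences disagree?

3

The sequences differ at positions 6 (T/A), 15 (G/A), 16 (A/C).
That gives 3 mismatches out of 22 aligned sites, so the Hamming distance is 3.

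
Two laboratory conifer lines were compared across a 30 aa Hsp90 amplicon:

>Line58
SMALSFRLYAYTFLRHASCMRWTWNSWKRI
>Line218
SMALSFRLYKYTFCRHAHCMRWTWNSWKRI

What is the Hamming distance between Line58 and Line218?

3

The sequences differ at positions 10 (A/K), 14 (L/C), 18 (S/H).
That gives 3 mismatches out of 30 aligned sites, so the Hamming distance is 3.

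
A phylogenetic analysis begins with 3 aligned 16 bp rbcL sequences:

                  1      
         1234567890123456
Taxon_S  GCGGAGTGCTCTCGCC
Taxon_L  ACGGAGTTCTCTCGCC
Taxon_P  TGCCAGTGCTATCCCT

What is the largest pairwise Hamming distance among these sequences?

8

Pairwise Hamming distances:
  Taxon_S vs Taxon_L: 2
  Taxon_S vs Taxon_P: 7
  Taxon_L vs Taxon_P: 8
The largest is 8, between Taxon_L and Taxon_P.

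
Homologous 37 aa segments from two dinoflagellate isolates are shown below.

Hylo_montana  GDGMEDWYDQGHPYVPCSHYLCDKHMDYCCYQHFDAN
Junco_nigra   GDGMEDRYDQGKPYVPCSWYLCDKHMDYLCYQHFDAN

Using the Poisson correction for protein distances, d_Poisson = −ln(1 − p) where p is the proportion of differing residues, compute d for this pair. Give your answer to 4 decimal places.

0.1144

Differing sites — 7:W/R; 12:H/K; 19:H/W; 29:C/L.
p = 4/37 = 0.108108.
d = −ln(1 − 0.108108) = −ln(0.891892) = 0.1144.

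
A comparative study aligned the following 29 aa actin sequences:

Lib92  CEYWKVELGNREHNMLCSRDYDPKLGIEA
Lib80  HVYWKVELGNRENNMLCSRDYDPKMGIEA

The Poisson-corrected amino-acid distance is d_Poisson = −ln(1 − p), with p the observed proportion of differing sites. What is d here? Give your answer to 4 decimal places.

0.1484

Mismatches occur at site 1 (C→H), site 2 (E→V), site 13 (H→N), site 25 (L→M).
p = 4/29 = 0.137931.
d = −ln(1 − 0.137931) = −ln(0.862069) = 0.1484.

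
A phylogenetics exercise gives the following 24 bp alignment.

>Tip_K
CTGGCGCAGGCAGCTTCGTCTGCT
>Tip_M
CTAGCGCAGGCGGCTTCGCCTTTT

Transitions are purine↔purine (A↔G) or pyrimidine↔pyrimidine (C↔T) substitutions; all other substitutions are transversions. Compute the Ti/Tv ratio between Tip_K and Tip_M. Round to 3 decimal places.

4.000

Mismatches occur at site 3 (G→A, transition), site 12 (A→G, transition), site 19 (T→C, transition), site 22 (G→T, transversion), site 23 (C→T, transition).
Of the 5 differences, 4 transitions and 1 transversion, so Ti/Tv = 4/1 = 4.000.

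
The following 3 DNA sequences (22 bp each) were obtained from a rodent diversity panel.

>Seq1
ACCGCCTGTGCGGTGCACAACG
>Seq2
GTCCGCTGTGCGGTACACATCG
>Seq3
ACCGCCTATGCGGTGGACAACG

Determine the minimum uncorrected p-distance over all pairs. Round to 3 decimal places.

0.091

Pairwise Hamming distances:
  Seq1 vs Seq2: 6
  Seq1 vs Seq3: 2
  Seq2 vs Seq3: 8
The smallest is 2 mismatches, between Seq1 and Seq3; p = 2/22 = 0.091.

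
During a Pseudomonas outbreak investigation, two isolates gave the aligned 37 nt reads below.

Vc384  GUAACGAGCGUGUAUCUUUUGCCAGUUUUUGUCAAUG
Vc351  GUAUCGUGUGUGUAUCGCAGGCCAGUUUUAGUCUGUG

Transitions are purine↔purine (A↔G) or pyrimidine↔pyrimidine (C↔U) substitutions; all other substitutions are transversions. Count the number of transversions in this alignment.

Mismatches occur at site 4 (A→U, transversion), site 7 (A→U, transversion), site 9 (C→U, transition), site 17 (U→G, transversion), site 18 (U→C, transition), site 19 (U→A, transversion), site 20 (U→G, transversion), site 30 (U→A, transversion), site 34 (A→U, transversion), site 35 (A→G, transition).
Of the 10 differences, 3 transitions and 7 transversions, so the answer is 7.

7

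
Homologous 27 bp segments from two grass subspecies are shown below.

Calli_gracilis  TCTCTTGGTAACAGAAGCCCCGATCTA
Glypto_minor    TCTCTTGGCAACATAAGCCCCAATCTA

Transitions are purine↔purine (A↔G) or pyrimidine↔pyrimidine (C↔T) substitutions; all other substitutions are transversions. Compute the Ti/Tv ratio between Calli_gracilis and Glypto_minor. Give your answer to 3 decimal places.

Mismatches occur at site 9 (T/C, transition), site 14 (G/T, transversion), site 22 (G/A, transition).
Of the 3 differences, 2 transitions and 1 transversion, so Ti/Tv = 2/1 = 2.000.

2.000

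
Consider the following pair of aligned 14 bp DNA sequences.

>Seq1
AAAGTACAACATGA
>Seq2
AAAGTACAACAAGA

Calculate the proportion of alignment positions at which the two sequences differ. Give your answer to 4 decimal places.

A single mismatch occurs at site 12 (T↔A).
There are 1 differences over 14 sites, so p = 1/14 = 0.0714.

0.0714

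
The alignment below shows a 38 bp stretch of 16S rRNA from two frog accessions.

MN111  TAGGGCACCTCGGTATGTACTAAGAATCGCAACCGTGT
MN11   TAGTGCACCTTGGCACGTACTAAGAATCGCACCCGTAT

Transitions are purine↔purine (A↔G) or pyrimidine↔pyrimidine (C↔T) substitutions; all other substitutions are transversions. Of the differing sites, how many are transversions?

The sequences differ at positions 4 (G/T, transversion), 11 (C/T, transition), 14 (T/C, transition), 16 (T/C, transition), 32 (A/C, transversion), 37 (G/A, transition).
Of the 6 differences, 4 transitions and 2 transversions, so the answer is 2.

2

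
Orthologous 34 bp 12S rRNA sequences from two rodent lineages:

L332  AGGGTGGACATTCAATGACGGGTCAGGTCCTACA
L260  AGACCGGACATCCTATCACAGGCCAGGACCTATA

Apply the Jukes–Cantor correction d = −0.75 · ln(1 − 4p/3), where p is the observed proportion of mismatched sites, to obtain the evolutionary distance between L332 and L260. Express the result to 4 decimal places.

Mismatches occur at site 3 (G↔A), site 4 (G↔C), site 5 (T↔C), site 12 (T↔C), site 14 (A↔T), site 17 (G↔C), site 20 (G↔A), site 23 (T↔C), site 28 (T↔A), site 33 (C↔T).
p = 10/34 = 0.294118.
d = −0.75 · ln(1 − (4/3)·0.294118) = −0.75 · ln(0.607843) = −0.75 · (-0.497839) = 0.3734.

0.3734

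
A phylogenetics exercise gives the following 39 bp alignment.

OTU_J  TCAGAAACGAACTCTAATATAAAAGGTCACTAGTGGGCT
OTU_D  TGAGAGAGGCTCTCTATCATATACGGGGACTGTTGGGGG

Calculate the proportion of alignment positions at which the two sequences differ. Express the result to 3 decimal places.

Mismatches occur at site 2 (C↔G), site 6 (A↔G), site 8 (C↔G), site 10 (A↔C), site 11 (A↔T), site 17 (A↔T), site 18 (T↔C), site 22 (A↔T), site 24 (A↔C), site 27 (T↔G), site 28 (C↔G), site 32 (A↔G), site 33 (G↔T), site 38 (C↔G), site 39 (T↔G).
There are 15 differences over 39 sites, so p = 15/39 = 0.385.

0.385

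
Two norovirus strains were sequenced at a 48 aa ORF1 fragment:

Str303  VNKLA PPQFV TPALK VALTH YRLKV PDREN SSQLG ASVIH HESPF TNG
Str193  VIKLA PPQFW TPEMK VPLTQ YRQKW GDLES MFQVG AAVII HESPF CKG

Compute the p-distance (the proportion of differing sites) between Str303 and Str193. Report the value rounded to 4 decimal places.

Differing sites — 2:N/I; 10:V/W; 13:A/E; 14:L/M; 17:A/P; 20:H/Q; 23:L/Q; 25:V/W; 26:P/G; 28:R/L; 30:N/S; 31:S/M; 32:S/F; 34:L/V; 37:S/A; 40:H/I; 46:T/C; 47:N/K.
There are 18 differences over 48 sites, so p = 18/48 = 0.3750.

0.3750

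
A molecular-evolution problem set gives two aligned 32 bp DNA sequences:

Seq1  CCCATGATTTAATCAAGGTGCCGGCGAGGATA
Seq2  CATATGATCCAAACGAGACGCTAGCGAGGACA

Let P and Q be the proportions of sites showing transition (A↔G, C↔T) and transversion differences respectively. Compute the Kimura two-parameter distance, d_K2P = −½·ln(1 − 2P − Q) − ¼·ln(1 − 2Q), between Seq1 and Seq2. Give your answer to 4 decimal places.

0.5238

Differing sites — 2:C/A (Tv); 3:C/T (Ti); 9:T/C (Ti); 10:T/C (Ti); 13:T/A (Tv); 15:A/G (Ti); 18:G/A (Ti); 19:T/C (Ti); 22:C/T (Ti); 23:G/A (Ti); 31:T/C (Ti).
Of the 11 differences, 9 transitions and 2 transversions over 32 sites: P = 9/32 = 0.281250, Q = 2/32 = 0.062500.
d = −0.5·ln(0.375000) − 0.25·ln(0.875000) = −0.5·(-0.980829) − 0.25·(-0.133531) = 0.5238.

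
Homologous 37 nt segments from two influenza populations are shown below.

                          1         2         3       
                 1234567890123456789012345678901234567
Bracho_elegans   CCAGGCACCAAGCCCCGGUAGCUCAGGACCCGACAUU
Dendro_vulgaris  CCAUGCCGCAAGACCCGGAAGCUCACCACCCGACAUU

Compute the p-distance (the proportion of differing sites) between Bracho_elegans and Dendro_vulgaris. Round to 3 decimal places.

0.189

Differing sites — 4:G/U; 7:A/C; 8:C/G; 13:C/A; 19:U/A; 26:G/C; 27:G/C.
There are 7 differences over 37 sites, so p = 7/37 = 0.189.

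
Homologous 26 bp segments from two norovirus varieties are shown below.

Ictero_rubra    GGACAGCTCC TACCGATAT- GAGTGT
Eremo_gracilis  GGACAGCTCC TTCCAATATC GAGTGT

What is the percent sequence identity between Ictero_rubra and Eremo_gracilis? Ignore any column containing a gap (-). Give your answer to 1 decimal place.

92.0%

Excluding the 1 gap column leaves 25 comparable sites.
Mismatches occur at site 12 (A/T), site 15 (G/A).
23 of the 25 comparable sites match, so the percent identity is 23/25 × 100 = 92.0%.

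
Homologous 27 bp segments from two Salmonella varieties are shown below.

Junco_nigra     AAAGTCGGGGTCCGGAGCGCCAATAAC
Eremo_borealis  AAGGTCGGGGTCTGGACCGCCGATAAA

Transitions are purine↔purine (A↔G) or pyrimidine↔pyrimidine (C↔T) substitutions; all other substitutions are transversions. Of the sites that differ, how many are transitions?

3

The sequences differ at positions 3 (A/G, transition), 13 (C/T, transition), 17 (G/C, transversion), 22 (A/G, transition), 27 (C/A, transversion).
Of the 5 differences, 3 transitions and 2 transversions, so the answer is 3.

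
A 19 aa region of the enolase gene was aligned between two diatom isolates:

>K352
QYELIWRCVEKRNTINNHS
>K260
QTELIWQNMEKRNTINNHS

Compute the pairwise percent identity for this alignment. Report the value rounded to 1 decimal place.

Mismatches occur at site 2 (Y→T), site 7 (R→Q), site 8 (C→N), site 9 (V→M).
15 of the 19 sites match, so the percent identity is 15/19 × 100 = 78.9%.

78.9%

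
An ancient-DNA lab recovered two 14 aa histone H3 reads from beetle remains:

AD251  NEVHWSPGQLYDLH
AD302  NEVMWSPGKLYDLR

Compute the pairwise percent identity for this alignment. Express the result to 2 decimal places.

78.57%

Mismatches occur at site 4 (H/M), site 9 (Q/K), site 14 (H/R).
11 of the 14 sites match, so the percent identity is 11/14 × 100 = 78.57%.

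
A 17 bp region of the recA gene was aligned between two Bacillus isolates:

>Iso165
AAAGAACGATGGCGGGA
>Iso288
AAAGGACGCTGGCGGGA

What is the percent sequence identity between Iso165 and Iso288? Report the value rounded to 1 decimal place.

88.2%

The sequences differ at positions 5 (A/G), 9 (A/C).
15 of the 17 sites match, so the percent identity is 15/17 × 100 = 88.2%.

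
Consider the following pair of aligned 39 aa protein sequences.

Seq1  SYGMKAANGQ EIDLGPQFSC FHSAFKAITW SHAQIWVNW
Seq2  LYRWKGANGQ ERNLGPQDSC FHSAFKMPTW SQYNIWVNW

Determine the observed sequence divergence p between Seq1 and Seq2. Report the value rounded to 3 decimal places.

Mismatches occur at site 1 (S→L), site 3 (G→R), site 4 (M→W), site 6 (A→G), site 12 (I→R), site 13 (D→N), site 18 (F→D), site 27 (A→M), site 28 (I→P), site 32 (H→Q), site 33 (A→Y), site 34 (Q→N).
There are 12 differences over 39 sites, so p = 12/39 = 0.308.

0.308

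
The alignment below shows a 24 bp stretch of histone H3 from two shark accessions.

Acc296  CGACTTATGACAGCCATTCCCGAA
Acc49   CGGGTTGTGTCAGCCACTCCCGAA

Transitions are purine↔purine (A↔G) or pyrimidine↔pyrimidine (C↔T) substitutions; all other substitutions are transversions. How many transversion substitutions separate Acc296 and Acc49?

2

The sequences differ at positions 3 (A/G, transition), 4 (C/G, transversion), 7 (A/G, transition), 10 (A/T, transversion), 17 (T/C, transition).
Of the 5 differences, 3 transitions and 2 transversions, so the answer is 2.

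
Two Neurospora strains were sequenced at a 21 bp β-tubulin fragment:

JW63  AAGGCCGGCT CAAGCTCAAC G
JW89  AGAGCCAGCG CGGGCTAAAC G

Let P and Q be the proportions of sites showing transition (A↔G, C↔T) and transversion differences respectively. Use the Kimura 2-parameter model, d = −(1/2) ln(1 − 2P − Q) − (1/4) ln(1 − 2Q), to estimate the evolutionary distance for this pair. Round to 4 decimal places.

Mismatches occur at site 2 (A/G, transition), site 3 (G/A, transition), site 7 (G/A, transition), site 10 (T/G, transversion), site 12 (A/G, transition), site 13 (A/G, transition), site 17 (C/A, transversion).
Of the 7 differences, 5 transitions and 2 transversions over 21 sites: P = 5/21 = 0.238095, Q = 2/21 = 0.095238.
d = −0.5·ln(0.428572) − 0.25·ln(0.809524) = −0.5·(-0.847297) − 0.25·(-0.211309) = 0.4765.

0.4765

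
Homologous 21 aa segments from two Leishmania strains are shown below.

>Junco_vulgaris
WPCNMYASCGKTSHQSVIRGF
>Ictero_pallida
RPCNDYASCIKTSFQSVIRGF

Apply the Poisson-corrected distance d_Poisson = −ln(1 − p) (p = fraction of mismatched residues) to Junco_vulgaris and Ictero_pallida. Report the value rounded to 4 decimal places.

Mismatches occur at site 1 (W/R), site 5 (M/D), site 10 (G/I), site 14 (H/F).
p = 4/21 = 0.190476.
d = −ln(1 − 0.190476) = −ln(0.809524) = 0.2113.

0.2113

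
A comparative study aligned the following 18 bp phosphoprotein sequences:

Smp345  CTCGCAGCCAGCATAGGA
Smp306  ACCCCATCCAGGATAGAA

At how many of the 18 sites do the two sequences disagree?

Mismatches occur at site 1 (C↔A), site 2 (T↔C), site 4 (G↔C), site 7 (G↔T), site 12 (C↔G), site 17 (G↔A).
That gives 6 mismatches out of 18 aligned sites, so the Hamming distance is 6.

6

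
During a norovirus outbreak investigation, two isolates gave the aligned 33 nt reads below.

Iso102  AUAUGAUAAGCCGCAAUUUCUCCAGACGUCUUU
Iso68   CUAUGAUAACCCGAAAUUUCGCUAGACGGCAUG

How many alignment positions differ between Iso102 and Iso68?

8

The sequences differ at positions 1 (A/C), 10 (G/C), 14 (C/A), 21 (U/G), 23 (C/U), 29 (U/G), 31 (U/A), 33 (U/G).
That gives 8 mismatches out of 33 aligned sites, so the Hamming distance is 8.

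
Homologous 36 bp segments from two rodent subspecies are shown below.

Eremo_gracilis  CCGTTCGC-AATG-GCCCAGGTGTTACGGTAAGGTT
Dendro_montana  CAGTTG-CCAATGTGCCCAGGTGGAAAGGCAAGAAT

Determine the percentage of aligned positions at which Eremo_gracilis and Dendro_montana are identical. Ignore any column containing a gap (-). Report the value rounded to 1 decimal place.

75.8%

Excluding the 3 gap columns leaves 33 comparable sites.
The sequences differ at positions 2 (C/A), 6 (C/G), 24 (T/G), 25 (T/A), 27 (C/A), 30 (T/C), 34 (G/A), 35 (T/A).
25 of the 33 comparable sites match, so the percent identity is 25/33 × 100 = 75.8%.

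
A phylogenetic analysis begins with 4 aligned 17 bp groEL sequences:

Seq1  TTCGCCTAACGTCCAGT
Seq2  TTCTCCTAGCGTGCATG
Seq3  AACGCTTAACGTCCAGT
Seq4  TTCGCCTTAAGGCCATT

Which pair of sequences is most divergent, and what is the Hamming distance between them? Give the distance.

8

Pairwise Hamming distances:
  Seq1 vs Seq2: 5
  Seq1 vs Seq3: 3
  Seq1 vs Seq4: 4
  Seq2 vs Seq3: 8
  Seq2 vs Seq4: 7
  Seq3 vs Seq4: 7
The largest is 8, between Seq2 and Seq3.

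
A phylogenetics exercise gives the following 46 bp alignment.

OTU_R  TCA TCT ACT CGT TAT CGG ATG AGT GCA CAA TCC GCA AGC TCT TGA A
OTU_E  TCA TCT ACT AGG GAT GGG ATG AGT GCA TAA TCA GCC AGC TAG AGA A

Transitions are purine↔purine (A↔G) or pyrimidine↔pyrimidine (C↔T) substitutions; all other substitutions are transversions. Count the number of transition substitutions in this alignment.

Differing sites — 10:C/A (Tv); 12:T/G (Tv); 13:T/G (Tv); 16:C/G (Tv); 28:C/T (Ti); 33:C/A (Tv); 36:A/C (Tv); 41:C/A (Tv); 42:T/G (Tv); 43:T/A (Tv).
Of the 10 differences, 1 transition and 9 transversions, so the answer is 1.

1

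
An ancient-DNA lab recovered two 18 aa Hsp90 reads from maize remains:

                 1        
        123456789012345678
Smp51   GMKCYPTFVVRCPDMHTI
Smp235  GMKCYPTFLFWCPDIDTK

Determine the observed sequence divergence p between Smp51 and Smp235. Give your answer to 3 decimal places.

0.333

The sequences differ at positions 9 (V/L), 10 (V/F), 11 (R/W), 15 (M/I), 16 (H/D), 18 (I/K).
There are 6 differences over 18 sites, so p = 6/18 = 0.333.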